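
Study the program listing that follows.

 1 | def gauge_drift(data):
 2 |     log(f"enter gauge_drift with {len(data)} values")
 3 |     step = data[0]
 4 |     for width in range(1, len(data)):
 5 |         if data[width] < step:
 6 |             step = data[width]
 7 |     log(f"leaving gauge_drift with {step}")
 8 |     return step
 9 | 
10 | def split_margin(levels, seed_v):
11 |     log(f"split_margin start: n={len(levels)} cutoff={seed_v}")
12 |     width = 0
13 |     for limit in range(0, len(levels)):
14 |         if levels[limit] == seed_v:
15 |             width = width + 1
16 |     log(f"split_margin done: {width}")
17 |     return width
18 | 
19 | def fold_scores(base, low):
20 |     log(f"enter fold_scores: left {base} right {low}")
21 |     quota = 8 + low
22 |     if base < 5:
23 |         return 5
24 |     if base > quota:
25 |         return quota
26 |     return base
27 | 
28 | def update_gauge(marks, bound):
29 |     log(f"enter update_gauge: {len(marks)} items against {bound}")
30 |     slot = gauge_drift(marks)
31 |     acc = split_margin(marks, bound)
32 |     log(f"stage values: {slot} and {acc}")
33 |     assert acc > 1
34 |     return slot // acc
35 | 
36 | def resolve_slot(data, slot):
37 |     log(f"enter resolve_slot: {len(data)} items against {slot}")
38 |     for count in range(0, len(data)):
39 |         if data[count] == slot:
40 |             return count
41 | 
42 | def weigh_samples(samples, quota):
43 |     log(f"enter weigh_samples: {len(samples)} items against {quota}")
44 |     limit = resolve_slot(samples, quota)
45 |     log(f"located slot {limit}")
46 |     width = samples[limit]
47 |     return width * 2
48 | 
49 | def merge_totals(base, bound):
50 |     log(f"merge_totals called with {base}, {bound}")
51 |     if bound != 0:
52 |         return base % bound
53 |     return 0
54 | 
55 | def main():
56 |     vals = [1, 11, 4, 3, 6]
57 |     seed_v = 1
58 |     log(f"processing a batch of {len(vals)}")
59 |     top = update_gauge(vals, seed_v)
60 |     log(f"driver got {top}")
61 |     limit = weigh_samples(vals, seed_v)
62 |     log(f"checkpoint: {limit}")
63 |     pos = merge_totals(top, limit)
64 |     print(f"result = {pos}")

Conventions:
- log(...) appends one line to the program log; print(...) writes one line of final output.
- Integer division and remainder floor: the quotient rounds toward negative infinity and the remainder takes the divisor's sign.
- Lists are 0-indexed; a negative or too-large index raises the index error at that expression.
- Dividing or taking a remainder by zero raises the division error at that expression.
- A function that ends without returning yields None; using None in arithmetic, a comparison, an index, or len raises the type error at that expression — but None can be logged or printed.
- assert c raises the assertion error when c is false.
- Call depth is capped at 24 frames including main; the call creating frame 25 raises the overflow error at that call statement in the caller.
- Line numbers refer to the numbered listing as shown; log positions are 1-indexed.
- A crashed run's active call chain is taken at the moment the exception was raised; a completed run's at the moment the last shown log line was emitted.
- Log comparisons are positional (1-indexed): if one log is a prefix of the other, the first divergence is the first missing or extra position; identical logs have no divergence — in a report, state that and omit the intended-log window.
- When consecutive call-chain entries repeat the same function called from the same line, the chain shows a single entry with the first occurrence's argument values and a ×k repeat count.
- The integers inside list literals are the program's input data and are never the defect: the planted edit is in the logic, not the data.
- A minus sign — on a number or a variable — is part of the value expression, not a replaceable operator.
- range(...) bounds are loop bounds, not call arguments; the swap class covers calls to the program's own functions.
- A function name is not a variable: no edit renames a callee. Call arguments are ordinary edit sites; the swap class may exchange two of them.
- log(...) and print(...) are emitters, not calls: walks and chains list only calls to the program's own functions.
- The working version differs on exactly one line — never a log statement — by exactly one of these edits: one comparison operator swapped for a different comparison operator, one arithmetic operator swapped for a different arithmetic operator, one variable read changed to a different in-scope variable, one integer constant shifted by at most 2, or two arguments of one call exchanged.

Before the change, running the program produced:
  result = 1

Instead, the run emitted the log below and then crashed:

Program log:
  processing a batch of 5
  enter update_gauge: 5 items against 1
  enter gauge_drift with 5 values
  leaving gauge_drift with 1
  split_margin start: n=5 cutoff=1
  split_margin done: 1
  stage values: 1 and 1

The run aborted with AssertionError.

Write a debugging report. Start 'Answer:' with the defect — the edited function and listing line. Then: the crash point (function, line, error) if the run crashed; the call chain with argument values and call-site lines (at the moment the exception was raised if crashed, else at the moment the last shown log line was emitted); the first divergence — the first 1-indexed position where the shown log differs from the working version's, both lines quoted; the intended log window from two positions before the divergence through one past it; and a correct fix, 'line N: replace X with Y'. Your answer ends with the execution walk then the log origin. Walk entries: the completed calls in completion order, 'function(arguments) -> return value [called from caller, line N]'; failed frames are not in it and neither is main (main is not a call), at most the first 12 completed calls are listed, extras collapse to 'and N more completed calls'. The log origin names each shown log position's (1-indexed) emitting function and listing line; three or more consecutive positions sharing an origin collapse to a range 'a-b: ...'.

Answer: the defect is in update_gauge at line 33.
The tell: A complete run would log 'driver got 1' next, but this one stopped at 7 lines.
Crash: update_gauge, line 33, AssertionError.
Call chain: main -> update_gauge([1, 11, 4, 3, 6], 1) (called at line 59).
First divergence: position 8 — the faulty run's log ends after 7 lines; the working version continues with 'driver got 1'.
Intended log window:
  6: split_margin done: 1
  7: stage values: 1 and 1
  8: driver got 1
  9: enter weigh_samples: 5 items against 1
Execution walk:
  gauge_drift([1, 11, 4, 3, 6]) -> 1  [called from update_gauge, line 30]
  split_margin([1, 11, 4, 3, 6], 1) -> 1  [called from update_gauge, line 31]
Origin of each log line:
  1: logged in main at line 58
  2: logged in update_gauge at line 29
  3: logged in gauge_drift at line 2
  4: logged in gauge_drift at line 7
  5: logged in split_margin at line 11
  6: logged in split_margin at line 16
  7: logged in update_gauge at line 32
A correct fix: line 33: replace `1` with `0`.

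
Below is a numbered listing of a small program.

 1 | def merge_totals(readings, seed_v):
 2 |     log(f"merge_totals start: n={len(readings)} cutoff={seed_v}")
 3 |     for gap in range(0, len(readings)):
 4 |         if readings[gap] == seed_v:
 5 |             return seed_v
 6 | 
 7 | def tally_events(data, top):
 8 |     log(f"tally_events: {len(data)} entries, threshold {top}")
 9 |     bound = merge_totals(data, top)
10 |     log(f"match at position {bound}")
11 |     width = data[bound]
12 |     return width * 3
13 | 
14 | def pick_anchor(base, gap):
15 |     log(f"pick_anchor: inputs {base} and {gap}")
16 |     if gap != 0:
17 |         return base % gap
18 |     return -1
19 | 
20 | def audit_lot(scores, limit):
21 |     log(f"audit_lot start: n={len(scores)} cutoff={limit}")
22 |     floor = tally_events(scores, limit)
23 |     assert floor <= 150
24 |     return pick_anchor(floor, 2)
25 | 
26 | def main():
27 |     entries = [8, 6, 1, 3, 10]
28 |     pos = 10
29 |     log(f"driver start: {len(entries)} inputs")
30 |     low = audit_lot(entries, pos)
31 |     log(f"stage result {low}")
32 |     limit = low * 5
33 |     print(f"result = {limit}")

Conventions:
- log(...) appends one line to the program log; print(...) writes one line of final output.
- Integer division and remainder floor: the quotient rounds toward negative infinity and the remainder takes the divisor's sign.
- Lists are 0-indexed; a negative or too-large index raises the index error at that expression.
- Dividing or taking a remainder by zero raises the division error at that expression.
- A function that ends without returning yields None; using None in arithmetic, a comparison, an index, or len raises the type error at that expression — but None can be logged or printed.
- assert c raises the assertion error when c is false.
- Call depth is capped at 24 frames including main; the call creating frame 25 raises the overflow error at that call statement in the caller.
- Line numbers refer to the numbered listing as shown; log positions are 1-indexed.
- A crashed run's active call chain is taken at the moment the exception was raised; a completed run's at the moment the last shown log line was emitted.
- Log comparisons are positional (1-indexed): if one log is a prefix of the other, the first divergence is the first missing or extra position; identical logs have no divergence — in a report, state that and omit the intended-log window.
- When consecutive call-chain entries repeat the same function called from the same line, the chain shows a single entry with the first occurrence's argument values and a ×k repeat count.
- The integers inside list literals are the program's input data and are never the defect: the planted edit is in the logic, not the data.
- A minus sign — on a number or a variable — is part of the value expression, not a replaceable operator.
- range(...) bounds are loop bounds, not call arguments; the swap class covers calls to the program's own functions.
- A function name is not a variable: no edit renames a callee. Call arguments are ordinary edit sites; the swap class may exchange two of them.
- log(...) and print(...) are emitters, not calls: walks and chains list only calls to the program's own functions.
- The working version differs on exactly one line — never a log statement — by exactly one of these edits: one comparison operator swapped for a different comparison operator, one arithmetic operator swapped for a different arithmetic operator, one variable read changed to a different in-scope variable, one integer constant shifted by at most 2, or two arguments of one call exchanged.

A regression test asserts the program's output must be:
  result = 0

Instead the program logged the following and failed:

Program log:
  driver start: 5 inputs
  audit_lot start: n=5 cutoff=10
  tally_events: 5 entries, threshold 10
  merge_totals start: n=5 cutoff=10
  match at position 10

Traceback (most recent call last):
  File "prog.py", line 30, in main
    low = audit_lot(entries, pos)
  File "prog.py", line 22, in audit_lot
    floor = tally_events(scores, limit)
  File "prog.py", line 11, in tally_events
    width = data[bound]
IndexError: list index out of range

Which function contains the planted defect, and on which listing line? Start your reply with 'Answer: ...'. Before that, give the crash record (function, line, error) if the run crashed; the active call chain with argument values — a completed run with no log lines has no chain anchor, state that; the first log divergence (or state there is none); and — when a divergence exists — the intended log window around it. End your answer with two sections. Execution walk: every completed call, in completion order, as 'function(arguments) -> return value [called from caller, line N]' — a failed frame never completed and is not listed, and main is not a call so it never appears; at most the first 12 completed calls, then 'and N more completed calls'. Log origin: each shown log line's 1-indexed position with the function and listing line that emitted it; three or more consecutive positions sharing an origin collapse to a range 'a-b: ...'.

Answer: the defect is in merge_totals at line 5.
Key fact: Log line 5 is where behavior first shows: 'match at position 10' appears instead of 'match at position 4'.
Crash: tally_events, line 11, IndexError.
Call chain: main -> audit_lot([8, 6, 1, 3, 10], 10) (called at line 30) -> tally_events([8, 6, 1, 3, 10], 10) (called at line 22).
First divergence: at position 5 the run shows 'match at position 10' where the working version logs 'match at position 4'.
Intended log window:
  3: tally_events: 5 entries, threshold 10
  4: merge_totals start: n=5 cutoff=10
  5: match at position 4
  6: pick_anchor: inputs 30 and 2
Execution walk:
  merge_totals([8, 6, 1, 3, 10], 10) -> 10  [called from tally_events, line 9]
Log line origins:
  1: from main, line 29
  2: from audit_lot, line 21
  3: from tally_events, line 8
  4: from merge_totals, line 2
  5: from tally_events, line 10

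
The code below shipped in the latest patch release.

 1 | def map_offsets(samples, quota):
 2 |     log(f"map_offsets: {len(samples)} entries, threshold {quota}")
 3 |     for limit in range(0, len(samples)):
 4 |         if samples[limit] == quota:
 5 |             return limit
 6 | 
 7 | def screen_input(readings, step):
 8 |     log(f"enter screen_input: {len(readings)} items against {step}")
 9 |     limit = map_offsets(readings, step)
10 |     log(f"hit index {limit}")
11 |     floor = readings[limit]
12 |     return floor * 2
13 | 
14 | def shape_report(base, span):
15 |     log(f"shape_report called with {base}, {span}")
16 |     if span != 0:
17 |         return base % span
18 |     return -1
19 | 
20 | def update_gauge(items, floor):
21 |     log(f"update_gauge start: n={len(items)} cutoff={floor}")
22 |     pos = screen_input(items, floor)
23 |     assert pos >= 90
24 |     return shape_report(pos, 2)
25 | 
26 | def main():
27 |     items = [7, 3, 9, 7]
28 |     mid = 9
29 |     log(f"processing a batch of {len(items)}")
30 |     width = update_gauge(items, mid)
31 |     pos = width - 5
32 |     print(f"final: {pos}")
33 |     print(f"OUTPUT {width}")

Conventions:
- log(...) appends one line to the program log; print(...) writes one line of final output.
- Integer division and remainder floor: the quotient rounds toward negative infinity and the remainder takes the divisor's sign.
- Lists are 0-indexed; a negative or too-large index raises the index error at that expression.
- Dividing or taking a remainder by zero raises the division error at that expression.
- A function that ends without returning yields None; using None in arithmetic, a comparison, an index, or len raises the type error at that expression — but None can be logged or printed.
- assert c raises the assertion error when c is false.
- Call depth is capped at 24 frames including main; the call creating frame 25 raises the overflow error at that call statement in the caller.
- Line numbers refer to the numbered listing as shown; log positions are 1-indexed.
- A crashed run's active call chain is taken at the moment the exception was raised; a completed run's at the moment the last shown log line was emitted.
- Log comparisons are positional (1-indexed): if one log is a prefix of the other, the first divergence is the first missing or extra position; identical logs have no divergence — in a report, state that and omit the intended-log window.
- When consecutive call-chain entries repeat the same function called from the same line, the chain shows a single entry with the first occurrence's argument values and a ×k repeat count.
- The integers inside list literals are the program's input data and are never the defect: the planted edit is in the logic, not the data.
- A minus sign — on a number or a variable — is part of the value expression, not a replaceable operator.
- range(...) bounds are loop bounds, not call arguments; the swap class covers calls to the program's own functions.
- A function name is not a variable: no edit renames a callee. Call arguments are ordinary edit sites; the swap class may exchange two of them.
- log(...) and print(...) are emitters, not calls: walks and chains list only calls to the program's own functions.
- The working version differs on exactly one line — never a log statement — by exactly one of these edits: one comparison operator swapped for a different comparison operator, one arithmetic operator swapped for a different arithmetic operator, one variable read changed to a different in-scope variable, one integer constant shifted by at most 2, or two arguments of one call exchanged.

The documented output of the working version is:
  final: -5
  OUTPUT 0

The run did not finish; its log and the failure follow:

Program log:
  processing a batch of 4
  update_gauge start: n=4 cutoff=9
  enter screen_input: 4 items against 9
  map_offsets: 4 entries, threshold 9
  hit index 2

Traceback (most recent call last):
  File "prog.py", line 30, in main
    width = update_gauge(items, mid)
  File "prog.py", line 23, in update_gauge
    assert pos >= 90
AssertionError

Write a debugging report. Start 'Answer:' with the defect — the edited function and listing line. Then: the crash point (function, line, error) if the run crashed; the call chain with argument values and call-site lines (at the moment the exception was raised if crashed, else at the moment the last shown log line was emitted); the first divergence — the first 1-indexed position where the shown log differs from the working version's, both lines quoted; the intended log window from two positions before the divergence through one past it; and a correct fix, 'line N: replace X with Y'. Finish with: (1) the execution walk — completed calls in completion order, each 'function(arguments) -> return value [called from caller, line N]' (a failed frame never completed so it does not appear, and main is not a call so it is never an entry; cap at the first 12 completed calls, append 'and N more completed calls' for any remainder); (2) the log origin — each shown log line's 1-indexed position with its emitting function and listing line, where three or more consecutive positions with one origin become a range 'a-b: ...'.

Answer: the defect is in update_gauge at line 23.
Key fact: Only 5 log lines were emitted before the run died; the intended continuation was 'shape_report called with 18, 2'.
Crash: update_gauge, line 23, AssertionError.
Call chain: main -> update_gauge([7, 3, 9, 7], 9) (called at line 30).
First divergence: position 6 — after 5 matching lines the faulty run goes silent; intended next line 'shape_report called with 18, 2'.
Intended log window:
  4: map_offsets: 4 entries, threshold 9
  5: hit index 2
  6: shape_report called with 18, 2
Execution walk:
  map_offsets([7, 3, 9, 7], 9) -> 2  [called from screen_input, line 9]
  screen_input([7, 3, 9, 7], 9) -> 18  [called from update_gauge, line 22]
Origin of each log line:
  1: logged in main at line 29
  2: logged in update_gauge at line 21
  3: logged in screen_input at line 8
  4: logged in map_offsets at line 2
  5: logged in screen_input at line 10
A correct fix: line 23: replace `>=` with `<=`.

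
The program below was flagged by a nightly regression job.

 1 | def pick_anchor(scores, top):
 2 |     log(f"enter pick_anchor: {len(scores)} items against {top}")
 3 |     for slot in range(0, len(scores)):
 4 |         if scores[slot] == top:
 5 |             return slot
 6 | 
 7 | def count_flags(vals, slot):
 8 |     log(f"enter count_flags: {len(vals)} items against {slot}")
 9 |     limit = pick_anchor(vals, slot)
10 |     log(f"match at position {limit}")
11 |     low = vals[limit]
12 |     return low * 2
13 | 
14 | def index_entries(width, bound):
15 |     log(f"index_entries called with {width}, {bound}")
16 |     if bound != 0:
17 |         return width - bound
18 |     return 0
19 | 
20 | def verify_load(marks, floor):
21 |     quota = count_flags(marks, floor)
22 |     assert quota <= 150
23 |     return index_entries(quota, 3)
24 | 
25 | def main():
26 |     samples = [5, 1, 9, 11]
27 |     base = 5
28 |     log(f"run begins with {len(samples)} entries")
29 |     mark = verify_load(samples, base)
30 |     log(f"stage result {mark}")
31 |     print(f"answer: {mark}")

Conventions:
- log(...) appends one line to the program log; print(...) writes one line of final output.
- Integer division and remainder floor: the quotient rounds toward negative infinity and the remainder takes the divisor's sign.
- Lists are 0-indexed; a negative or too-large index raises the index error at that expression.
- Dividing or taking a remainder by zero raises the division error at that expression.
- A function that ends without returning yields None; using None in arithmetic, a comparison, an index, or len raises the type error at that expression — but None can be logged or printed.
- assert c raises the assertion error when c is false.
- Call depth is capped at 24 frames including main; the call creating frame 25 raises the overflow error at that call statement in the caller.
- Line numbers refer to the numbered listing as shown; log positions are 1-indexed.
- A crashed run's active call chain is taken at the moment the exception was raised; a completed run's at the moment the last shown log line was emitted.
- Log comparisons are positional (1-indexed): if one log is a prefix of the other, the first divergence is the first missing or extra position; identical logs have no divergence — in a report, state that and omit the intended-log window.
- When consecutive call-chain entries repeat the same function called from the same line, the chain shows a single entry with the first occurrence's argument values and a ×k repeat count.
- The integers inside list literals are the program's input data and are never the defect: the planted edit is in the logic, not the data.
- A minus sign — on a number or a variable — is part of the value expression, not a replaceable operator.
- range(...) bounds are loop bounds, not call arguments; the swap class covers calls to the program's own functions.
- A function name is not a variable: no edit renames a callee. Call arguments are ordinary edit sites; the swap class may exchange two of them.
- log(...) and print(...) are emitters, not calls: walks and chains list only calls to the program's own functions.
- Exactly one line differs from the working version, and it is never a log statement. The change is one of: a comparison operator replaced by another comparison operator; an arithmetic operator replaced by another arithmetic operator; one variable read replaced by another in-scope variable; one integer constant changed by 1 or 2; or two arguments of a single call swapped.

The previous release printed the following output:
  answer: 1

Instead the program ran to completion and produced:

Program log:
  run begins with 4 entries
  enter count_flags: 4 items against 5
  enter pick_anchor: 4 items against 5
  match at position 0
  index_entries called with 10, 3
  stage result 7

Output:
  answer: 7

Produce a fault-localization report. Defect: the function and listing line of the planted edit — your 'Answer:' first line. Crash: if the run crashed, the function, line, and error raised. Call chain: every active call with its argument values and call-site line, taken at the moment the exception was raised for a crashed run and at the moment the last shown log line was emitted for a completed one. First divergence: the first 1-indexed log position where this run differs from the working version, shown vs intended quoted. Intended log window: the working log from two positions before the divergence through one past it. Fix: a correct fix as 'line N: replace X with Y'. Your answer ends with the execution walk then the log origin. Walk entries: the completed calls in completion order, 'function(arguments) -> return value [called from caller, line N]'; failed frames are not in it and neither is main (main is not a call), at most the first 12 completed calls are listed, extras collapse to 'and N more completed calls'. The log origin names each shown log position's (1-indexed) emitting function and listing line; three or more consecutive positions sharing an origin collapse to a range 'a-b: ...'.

Answer: the defect is in index_entries at line 17.
Key observation: Everything matches until log position 6, which reads 'stage result 7' in place of 'stage result 1'.
Call chain: main.
First divergence: position 6 — shown 'stage result 7', intended 'stage result 1'.
Intended log window:
  4: match at position 0
  5: index_entries called with 10, 3
  6: stage result 1
Execution walk:
  pick_anchor([5, 1, 9, 11], 5) -> 0  [called from count_flags, line 9]
  count_flags([5, 1, 9, 11], 5) -> 10  [called from verify_load, line 21]
  index_entries(10, 3) -> 7  [called from verify_load, line 23]
  verify_load([5, 1, 9, 11], 5) -> 7  [called from main, line 29]
Origin of each log line:
  1: from main, line 28
  2: from count_flags, line 8
  3: from pick_anchor, line 2
  4: from count_flags, line 10
  5: from index_entries, line 15
  6: from main, line 30
A correct fix: line 17: replace `-` with `%`.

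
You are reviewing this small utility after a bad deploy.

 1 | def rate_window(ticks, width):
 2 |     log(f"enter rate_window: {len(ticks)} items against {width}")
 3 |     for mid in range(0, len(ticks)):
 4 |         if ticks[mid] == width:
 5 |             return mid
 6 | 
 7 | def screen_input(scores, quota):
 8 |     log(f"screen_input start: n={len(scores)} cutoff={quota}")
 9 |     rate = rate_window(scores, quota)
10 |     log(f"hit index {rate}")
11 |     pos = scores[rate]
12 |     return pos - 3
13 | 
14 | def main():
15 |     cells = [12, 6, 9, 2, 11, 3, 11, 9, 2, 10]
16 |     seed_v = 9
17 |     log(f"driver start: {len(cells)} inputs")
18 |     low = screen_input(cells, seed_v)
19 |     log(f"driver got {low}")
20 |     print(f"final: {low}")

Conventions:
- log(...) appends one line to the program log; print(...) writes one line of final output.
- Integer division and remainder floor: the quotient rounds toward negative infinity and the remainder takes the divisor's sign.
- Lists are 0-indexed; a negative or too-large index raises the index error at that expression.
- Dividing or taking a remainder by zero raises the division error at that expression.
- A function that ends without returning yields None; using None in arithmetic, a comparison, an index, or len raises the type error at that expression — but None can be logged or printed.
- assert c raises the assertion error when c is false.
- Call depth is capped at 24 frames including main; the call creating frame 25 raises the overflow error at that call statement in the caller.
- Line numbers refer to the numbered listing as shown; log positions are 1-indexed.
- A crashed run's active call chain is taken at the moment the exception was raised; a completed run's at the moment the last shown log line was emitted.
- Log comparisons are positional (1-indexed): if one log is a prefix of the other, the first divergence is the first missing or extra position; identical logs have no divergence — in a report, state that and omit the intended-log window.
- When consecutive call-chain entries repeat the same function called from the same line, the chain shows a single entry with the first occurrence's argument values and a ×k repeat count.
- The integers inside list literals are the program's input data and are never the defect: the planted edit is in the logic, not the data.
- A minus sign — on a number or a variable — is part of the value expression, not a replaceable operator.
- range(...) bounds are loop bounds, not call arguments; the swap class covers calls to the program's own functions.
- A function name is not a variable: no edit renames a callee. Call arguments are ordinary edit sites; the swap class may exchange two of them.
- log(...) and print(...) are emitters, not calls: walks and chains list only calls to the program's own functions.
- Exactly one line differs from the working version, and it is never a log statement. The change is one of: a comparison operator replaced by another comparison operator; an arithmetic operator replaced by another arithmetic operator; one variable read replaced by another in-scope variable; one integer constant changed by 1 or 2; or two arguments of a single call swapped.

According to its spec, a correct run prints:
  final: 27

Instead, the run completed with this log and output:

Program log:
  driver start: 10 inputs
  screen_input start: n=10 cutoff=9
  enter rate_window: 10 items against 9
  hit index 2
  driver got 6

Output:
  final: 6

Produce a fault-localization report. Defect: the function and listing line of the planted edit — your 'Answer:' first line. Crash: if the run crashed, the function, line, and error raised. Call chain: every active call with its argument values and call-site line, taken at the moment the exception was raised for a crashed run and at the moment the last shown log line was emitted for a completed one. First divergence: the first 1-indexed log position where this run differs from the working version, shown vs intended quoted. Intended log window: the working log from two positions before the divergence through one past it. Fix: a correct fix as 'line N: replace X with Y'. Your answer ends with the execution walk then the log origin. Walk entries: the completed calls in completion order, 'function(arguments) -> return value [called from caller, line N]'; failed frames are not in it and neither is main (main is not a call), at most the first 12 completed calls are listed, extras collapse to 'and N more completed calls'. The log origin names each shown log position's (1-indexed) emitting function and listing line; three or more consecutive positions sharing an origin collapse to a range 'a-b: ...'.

Answer: the defect is in screen_input at line 12.
The tell: At log position 5 the runs split — shown 'driver got 6', but the working version logs 'driver got 27'.
Call chain: main.
First divergence: position 5; shown 'driver got 6' vs intended 'driver got 27'.
Intended log window:
  3: enter rate_window: 10 items against 9
  4: hit index 2
  5: driver got 27
Execution walk:
  rate_window([12, 6, 9, 2, 11, 3, 11, 9, 2, 10], 9) -> 2  [called from screen_input, line 9]
  screen_input([12, 6, 9, 2, 11, 3, 11, 9, 2, 10], 9) -> 6  [called from main, line 18]
Log line origins:
  1 — main, line 17
  2 — screen_input, line 8
  3 — rate_window, line 2
  4 — screen_input, line 10
  5 — main, line 19
A correct fix: line 12: replace `-` with `*`.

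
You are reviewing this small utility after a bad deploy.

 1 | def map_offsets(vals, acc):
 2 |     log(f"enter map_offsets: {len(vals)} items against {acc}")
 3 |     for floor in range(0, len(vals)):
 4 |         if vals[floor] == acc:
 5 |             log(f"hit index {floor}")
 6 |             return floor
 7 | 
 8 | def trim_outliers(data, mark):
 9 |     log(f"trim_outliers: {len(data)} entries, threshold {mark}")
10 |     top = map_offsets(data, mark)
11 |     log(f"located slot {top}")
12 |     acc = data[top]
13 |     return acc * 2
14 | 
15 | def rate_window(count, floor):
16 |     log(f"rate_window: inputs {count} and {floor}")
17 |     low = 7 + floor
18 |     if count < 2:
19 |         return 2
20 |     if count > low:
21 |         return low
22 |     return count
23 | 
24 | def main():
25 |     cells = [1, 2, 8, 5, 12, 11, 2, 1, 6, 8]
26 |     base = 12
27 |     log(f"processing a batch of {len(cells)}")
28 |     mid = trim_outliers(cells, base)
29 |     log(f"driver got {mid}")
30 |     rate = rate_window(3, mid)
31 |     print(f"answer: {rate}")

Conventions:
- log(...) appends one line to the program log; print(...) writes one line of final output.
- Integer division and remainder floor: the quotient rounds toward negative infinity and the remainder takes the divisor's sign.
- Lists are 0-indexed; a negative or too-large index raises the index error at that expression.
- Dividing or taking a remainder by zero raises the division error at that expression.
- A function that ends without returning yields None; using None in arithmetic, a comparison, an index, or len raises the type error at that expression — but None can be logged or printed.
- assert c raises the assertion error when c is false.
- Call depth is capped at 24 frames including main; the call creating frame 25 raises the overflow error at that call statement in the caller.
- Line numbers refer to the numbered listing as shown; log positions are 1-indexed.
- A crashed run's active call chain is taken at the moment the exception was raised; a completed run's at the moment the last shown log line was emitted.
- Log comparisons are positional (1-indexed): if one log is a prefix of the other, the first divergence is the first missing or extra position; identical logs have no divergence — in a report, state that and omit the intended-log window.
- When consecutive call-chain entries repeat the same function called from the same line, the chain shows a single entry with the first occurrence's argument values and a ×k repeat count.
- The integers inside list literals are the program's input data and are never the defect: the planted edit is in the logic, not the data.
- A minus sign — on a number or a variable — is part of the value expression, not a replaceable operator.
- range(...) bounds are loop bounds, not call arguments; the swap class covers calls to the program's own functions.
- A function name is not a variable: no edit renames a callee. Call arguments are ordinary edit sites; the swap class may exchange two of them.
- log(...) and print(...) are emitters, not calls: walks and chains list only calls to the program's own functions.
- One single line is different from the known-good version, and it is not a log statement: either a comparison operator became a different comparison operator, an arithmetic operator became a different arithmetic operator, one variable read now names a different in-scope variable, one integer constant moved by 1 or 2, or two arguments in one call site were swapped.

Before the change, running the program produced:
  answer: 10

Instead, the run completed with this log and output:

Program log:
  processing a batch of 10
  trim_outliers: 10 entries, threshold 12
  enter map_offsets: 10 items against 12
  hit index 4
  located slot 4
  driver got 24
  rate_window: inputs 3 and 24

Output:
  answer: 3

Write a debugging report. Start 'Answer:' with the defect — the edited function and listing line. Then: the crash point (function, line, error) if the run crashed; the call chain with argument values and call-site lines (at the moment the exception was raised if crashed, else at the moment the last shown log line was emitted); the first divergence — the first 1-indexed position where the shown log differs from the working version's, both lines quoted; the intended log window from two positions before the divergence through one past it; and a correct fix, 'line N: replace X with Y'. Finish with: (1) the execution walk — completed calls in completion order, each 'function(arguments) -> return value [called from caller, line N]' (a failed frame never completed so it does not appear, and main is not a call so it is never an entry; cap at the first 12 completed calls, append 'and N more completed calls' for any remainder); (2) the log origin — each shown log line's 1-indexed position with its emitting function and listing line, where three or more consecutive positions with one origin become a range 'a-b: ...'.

Answer: the defect is in main at line 30.
The tell: The earliest visible damage is log position 7 — 'rate_window: inputs 3 and 24' rather than the intended 'rate_window: inputs 24 and 3'.
Call chain: main -> rate_window(3, 24) (called at line 30).
First divergence: position 7 — shown 'rate_window: inputs 3 and 24', intended 'rate_window: inputs 24 and 3'.
Intended log window:
  5: located slot 4
  6: driver got 24
  7: rate_window: inputs 24 and 3
Execution walk:
  map_offsets([1, 2, 8, 5, 12, 11, 2, 1, 6, 8], 12) -> 4  [called from trim_outliers, line 10]
  trim_outliers([1, 2, 8, 5, 12, 11, 2, 1, 6, 8], 12) -> 24  [called from main, line 28]
  rate_window(3, 24) -> 3  [called from main, line 30]
Origin of each log line:
  1 — main, line 27
  2 — trim_outliers, line 9
  3 — map_offsets, line 2
  4 — map_offsets, line 5
  5 — trim_outliers, line 11
  6 — main, line 29
  7 — rate_window, line 16
A correct fix: line 30: replace `rate_window(3, mid)` with `rate_window(mid, 3)`.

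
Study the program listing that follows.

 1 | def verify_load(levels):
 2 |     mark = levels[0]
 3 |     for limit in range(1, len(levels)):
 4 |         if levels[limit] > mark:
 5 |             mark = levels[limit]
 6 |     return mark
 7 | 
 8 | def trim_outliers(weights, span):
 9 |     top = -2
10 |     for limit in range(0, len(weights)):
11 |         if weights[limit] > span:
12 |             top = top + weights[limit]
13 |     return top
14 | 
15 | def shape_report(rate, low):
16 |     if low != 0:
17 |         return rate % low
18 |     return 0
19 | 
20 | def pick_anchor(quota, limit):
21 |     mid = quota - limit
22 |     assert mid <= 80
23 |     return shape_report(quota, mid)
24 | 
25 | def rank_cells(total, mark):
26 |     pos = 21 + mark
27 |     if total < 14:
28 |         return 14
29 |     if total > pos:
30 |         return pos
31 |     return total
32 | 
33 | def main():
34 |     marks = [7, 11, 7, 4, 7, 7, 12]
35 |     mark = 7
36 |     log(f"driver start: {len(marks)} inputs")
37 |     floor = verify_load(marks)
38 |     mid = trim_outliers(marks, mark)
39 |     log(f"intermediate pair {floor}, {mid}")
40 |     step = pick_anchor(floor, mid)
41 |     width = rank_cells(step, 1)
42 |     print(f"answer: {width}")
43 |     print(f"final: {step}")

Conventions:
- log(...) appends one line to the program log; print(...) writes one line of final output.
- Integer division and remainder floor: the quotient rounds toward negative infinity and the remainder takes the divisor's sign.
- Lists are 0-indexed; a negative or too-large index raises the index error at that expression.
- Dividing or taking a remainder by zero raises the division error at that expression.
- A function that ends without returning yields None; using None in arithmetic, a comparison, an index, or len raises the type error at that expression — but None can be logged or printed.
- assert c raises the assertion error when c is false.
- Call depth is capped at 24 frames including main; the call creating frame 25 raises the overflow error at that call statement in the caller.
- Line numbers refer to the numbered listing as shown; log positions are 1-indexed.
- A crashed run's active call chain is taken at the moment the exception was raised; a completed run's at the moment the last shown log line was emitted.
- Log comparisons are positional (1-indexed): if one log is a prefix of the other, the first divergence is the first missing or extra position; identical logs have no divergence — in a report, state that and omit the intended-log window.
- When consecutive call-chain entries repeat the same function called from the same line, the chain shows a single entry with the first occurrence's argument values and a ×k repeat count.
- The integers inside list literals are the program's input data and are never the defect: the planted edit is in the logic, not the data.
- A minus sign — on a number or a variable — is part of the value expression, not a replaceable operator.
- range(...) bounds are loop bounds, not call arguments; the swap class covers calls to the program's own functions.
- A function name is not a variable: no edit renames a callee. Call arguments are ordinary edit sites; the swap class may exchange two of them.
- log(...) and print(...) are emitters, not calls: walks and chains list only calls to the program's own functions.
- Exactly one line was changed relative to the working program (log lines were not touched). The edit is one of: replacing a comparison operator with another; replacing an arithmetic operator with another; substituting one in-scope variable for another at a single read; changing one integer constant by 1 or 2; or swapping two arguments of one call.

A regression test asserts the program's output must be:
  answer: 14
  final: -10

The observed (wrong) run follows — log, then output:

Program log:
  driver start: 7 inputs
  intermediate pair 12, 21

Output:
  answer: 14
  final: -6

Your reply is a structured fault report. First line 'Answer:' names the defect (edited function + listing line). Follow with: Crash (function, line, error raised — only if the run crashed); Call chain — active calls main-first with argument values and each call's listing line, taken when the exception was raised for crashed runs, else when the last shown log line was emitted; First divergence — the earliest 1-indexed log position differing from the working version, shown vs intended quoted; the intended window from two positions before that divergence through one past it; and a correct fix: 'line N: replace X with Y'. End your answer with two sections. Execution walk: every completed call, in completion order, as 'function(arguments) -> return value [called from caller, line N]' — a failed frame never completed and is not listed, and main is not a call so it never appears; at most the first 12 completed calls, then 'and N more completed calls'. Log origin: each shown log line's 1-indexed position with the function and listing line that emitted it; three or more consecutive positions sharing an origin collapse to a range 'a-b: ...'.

Answer: the defect is in trim_outliers at line 9.
Core observation: Position 2 is the first bad log line: 'intermediate pair 12, 21' should read 'intermediate pair 12, 23'.
Call chain: main.
First divergence: position 2 — shown 'intermediate pair 12, 21', intended 'intermediate pair 12, 23'.
Intended log window:
  1: driver start: 7 inputs
  2: intermediate pair 12, 23
Execution walk:
  verify_load([7, 11, 7, 4, 7, 7, 12]) -> 12  [called from main, line 37]
  trim_outliers([7, 11, 7, 4, 7, 7, 12], 7) -> 21  [called from main, line 38]
  shape_report(12, -9) -> -6  [called from pick_anchor, line 23]
  pick_anchor(12, 21) -> -6  [called from main, line 40]
  rank_cells(-6, 1) -> 14  [called from main, line 41]
Log origin:
  1: logged in main at line 36
  2: logged in main at line 39
A correct fix: line 9: replace `-2` with `0`.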